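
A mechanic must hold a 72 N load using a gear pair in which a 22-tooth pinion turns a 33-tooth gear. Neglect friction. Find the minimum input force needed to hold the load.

48 N

Gear pair MA = 33/22 = 1.5.
Effort = load / MA = 72 / 1.5 = 48 N.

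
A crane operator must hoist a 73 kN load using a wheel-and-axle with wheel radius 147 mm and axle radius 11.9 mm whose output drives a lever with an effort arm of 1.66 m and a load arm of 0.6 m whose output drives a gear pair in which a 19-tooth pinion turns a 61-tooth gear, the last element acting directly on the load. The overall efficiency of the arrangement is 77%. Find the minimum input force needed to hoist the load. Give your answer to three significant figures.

Wheel-and-axle MA = R/r = 147/11.9 = 12.353.
Lever MA = effort arm / load arm = 1.66/0.6 = 2.7667.
Gear pair MA = 61/19 = 3.2105.
Combined ideal MA = 12.353 × 2.7667 × 3.2105 = 109.72.
Actual MA = 109.72 × 0.77 = 84.488.
Effort = load / actual MA = 73 / 84.488 = 0.86403 kN.

0.864 kN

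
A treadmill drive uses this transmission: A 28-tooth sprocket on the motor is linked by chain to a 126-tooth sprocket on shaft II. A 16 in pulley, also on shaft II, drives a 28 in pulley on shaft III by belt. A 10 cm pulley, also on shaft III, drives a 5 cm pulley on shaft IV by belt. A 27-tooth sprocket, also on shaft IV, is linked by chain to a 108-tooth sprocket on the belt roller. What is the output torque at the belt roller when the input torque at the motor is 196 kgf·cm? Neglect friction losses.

3087 kgf·cm

chain 126/28 = 4.5 → τ = 196·4.5 = 882 kgf·cm
belt 28/16 = 1.75 → τ = 882·1.75 = 1543.5 kgf·cm
belt 5/10 = 0.5 → τ = 1543.5·0.5 = 771.75 kgf·cm
chain 108/27 = 4 → τ = 771.75·4 = 3087 kgf·cm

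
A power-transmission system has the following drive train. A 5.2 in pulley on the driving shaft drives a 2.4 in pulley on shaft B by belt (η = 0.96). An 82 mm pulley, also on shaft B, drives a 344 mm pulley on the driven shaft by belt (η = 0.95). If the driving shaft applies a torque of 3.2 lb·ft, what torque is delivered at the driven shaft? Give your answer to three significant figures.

Belt: ratio = 2.4/5.2 = 0.46154; torque at shaft B = 3.2 × 0.46154 × 0.96 = 1.4178 lb·ft.
Belt: ratio = 344/82 = 4.1951; torque at the driven shaft = 1.4178 × 4.1951 × 0.95 = 5.6506 lb·ft.

5.65 lb·ft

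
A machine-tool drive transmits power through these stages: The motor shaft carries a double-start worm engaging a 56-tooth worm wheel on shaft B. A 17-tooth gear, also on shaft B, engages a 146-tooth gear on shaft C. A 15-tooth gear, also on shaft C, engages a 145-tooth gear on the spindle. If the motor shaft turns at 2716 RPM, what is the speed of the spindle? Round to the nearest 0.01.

worm 56/2 = 28 → 2716/28 = 97 RPM
gear mesh 146/17 = 8.5882 → 97/8.5882 = 11.295 RPM
gear mesh 145/15 = 9.6667 → 11.295/9.6667 = 1.1684 RPM

1.17 RPM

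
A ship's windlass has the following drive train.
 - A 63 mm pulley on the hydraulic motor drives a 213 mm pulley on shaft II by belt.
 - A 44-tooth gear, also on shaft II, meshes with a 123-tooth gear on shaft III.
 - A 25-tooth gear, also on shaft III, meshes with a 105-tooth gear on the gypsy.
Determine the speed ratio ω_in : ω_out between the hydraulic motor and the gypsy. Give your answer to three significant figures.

39.7

Each stage contributes driven/driver: belt 213/63 = 3.381, gear mesh 123/44 = 2.7955, gear mesh 105/25 = 4.2.
Overall: 3.381 × 2.7955 × 4.2 = 39.695.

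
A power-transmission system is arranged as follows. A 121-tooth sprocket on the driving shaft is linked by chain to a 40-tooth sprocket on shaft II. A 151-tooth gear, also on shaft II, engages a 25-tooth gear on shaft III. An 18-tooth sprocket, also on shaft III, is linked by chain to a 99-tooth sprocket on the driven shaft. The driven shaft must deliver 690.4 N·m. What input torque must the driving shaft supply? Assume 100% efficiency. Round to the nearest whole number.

Overall ratio R = 0.33058 × 0.16556 × 5.5 = 0.30102.
Input torque = output torque / R = 690.4 / 0.30102 = 2293.5 N·m.

2294 N·m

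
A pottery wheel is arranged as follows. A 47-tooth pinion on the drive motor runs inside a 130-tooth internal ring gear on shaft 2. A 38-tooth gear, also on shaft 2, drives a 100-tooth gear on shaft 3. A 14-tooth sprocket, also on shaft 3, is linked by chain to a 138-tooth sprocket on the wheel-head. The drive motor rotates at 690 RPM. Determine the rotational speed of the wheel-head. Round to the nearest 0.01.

the drive motor → shaft 2 (internal gear, 130/47): 690 ÷ 2.766 = 249.46 RPM
shaft 2 → shaft 3 (gear mesh, 100/38): 249.46 ÷ 2.6316 = 94.795 RPM
shaft 3 → the wheel-head (chain, 138/14): 94.795 ÷ 9.8571 = 9.6169 RPM

9.62 RPM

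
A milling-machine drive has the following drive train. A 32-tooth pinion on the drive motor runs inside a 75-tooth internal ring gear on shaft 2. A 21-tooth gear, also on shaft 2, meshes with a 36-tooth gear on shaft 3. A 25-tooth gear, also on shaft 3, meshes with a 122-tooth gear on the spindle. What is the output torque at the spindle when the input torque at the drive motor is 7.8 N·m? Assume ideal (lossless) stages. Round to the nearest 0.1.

internal gear 75/32 = 2.3438 → τ = 7.8·2.3438 = 18.281 N·m
gear mesh 36/21 = 1.7143 → τ = 18.281·1.7143 = 31.339 N·m
gear mesh 122/25 = 4.88 → τ = 31.339·4.88 = 152.94 N·m

152.9 N·m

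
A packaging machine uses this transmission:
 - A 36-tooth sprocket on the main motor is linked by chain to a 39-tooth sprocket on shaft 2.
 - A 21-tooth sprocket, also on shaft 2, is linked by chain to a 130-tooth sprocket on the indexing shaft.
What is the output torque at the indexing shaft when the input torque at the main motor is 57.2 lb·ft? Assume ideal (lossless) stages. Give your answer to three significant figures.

After the chain (39/36): 57.2 × 1.0833 = 61.967 lb·ft
After the chain (130/21): 61.967 × 6.1905 = 383.6 lb·ft

384 lb·ft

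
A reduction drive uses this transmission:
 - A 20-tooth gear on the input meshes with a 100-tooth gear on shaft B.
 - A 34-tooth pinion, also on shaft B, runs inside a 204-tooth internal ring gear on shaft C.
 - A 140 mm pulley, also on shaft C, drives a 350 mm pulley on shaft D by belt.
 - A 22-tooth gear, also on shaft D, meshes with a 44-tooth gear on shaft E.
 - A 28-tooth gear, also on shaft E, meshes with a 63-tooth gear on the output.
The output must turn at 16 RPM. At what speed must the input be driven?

Overall ratio R = 5 × 6 × 2.5 × 2 × 2.25 = 337.5.
Required input speed = output speed × R = 16 × 337.5 = 5400 RPM.

5400 RPM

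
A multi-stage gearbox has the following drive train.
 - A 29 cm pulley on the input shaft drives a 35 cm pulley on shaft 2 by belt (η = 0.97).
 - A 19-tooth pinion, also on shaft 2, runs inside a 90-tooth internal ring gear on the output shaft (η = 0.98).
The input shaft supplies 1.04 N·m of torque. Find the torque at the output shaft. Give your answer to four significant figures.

5.652 N·m

belt 35/29 = 1.2069 → τ = 1.04·1.2069·0.97 = 1.2175 N·m
internal gear 90/19 = 4.7368 → τ = 1.2175·4.7368·0.98 = 5.6518 N·m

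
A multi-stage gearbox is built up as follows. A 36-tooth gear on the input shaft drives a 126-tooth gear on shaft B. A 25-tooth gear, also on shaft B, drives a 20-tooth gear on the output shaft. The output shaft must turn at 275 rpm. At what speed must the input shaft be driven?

770 rpm

Overall ratio R = 3.5 × 0.8 = 2.8.
Required input speed = output speed × R = 275 × 2.8 = 770 rpm.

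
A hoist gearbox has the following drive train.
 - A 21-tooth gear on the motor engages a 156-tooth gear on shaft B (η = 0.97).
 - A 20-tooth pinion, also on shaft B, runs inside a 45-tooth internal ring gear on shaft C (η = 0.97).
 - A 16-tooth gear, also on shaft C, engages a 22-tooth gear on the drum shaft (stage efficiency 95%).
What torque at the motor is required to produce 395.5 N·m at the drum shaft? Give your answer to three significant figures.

19.3 N·m

Overall ratio R = 7.4286 × 2.25 × 1.375 = 22.982; overall efficiency η = 0.97 × 0.97 × 0.95 = 0.8939.
Input torque = output torque / (R × η) = 395.5 / (22.982 × 0.8939) = 19.253 N·m.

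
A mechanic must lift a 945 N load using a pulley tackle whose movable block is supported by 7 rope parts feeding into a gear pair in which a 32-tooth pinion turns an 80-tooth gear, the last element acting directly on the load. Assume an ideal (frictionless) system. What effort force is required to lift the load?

Block-and-tackle MA = number of supporting rope parts = 7.
Gear pair MA = 80/32 = 2.5.
Combined ideal MA = 7 × 2.5 = 17.5.
Effort = load / MA = 945 / 17.5 = 54 N.

54 N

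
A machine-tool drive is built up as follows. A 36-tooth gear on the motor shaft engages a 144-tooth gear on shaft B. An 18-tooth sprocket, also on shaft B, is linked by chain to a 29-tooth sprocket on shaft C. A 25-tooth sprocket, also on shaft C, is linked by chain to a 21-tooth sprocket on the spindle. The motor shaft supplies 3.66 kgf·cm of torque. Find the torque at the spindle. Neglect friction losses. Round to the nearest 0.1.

gear mesh 144/36 = 4 → τ = 3.66·4 = 14.64 kgf·cm
chain 29/18 = 1.6111 → τ = 14.64·1.6111 = 23.587 kgf·cm
chain 21/25 = 0.84 → τ = 23.587·0.84 = 19.813 kgf·cm

19.8 kgf·cm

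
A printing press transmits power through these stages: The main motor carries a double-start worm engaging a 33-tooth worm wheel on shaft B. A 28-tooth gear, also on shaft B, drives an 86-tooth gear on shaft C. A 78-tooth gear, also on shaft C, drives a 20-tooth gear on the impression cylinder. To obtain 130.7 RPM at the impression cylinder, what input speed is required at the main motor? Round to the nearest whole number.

1698 RPM

Overall ratio R = 16.5 × 3.0714 × 0.25641 = 12.995.
Required input speed = output speed × R = 130.7 × 12.995 = 1698.4 RPM.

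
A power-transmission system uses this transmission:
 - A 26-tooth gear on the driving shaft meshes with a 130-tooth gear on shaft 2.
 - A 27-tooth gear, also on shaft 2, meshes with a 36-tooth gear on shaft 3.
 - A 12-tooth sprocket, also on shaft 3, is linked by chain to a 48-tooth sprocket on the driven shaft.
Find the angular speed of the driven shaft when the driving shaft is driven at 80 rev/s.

gear mesh 130/26 = 5 → 80/5 = 16 rev/s
gear mesh 36/27 = 1.3333 → 16/1.3333 = 12 rev/s
chain 48/12 = 4 → 12/4 = 3 rev/s

3 rev/s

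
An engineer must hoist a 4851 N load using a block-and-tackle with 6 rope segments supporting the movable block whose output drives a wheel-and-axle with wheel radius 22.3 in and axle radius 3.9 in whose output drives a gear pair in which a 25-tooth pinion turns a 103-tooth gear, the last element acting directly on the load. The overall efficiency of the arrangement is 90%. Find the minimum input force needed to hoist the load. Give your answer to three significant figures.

38.1 N

Block-and-tackle MA = number of supporting rope parts = 6.
Wheel-and-axle MA = R/r = 22.3/3.9 = 5.7179.
Gear pair MA = 103/25 = 4.12.
Combined ideal MA = 6 × 5.7179 × 4.12 = 141.35.
Actual MA = 141.35 × 0.90 = 127.21.
Effort = load / actual MA = 4851 / 127.21 = 38.133 N.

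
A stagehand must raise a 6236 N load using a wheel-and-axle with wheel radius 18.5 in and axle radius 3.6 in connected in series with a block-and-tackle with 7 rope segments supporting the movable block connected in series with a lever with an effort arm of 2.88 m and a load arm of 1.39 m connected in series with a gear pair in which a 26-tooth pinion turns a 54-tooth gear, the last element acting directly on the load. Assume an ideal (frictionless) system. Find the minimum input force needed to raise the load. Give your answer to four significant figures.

Wheel-and-axle MA = R/r = 18.5/3.6 = 5.1389.
Block-and-tackle MA = number of supporting rope parts = 7.
Lever MA = effort arm / load arm = 2.88/1.39 = 2.0719.
Gear pair MA = 54/26 = 2.0769.
Combined ideal MA = 5.1389 × 7 × 2.0719 × 2.0769 = 154.8.
Effort = load / MA = 6236 / 154.8 = 40.285 N.

40.28 N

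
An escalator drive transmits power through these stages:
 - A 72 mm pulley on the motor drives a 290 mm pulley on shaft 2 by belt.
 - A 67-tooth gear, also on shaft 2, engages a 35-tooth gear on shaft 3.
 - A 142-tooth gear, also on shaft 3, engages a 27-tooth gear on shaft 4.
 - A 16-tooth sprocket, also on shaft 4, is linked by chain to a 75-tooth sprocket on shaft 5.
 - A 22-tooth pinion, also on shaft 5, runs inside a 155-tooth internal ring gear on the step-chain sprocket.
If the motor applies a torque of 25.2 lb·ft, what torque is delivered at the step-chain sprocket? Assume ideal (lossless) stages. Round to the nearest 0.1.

333.0 lb·ft

belt 290/72 = 4.0278 → τ = 25.2·4.0278 = 101.5 lb·ft
gear mesh 35/67 = 0.52239 → τ = 101.5·0.52239 = 53.022 lb·ft
gear mesh 27/142 = 0.19014 → τ = 53.022·0.19014 = 10.082 lb·ft
chain 75/16 = 4.6875 → τ = 10.082·4.6875 = 47.258 lb·ft
internal gear 155/22 = 7.0455 → τ = 47.258·7.0455 = 332.95 lb·ft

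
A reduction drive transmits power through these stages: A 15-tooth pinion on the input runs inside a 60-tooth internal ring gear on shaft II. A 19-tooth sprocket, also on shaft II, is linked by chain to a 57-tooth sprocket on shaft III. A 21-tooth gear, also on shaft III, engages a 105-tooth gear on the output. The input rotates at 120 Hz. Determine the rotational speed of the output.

2 Hz

internal gear 60/15 = 4 → 120/4 = 30 Hz
chain 57/19 = 3 → 30/3 = 10 Hz
gear mesh 105/21 = 5 → 10/5 = 2 Hz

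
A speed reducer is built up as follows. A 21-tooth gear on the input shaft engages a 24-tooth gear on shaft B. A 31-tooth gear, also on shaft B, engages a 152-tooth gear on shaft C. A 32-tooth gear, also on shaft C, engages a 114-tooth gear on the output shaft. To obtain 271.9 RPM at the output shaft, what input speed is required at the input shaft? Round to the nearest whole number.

Overall ratio R = 1.1429 × 4.9032 × 3.5625 = 19.963.
Required input speed = output speed × R = 271.9 × 19.963 = 5428 RPM.

5428 RPM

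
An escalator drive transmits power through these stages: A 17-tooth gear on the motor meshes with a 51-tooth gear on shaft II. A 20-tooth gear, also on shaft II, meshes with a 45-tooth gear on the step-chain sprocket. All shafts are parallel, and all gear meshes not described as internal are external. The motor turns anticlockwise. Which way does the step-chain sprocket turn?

anticlockwise

the motor → shaft II: external mesh, 1 reversal → CW.
shaft II → the step-chain sprocket: external mesh, 1 reversal → CCW.
2 reversals in total — an even number — so the step-chain sprocket turns the same way as the motor.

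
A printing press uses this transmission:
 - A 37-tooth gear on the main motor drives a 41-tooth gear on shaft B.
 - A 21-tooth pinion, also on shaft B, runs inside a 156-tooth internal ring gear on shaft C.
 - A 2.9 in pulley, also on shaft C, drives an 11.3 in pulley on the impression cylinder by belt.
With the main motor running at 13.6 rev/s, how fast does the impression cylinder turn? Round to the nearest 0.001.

the main motor → shaft B (gear mesh, 41/37): 13.6 ÷ 1.1081 = 12.273 rev/s
shaft B → shaft C (internal gear, 156/21): 12.273 ÷ 7.4286 = 1.6522 rev/s
shaft C → the impression cylinder (belt, 11.3/2.9): 1.6522 ÷ 3.8966 = 0.42401 rev/s

0.424 rev/s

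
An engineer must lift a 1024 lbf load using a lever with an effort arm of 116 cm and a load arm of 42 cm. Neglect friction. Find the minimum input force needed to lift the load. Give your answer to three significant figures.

371 lbf

Lever MA = effort arm / load arm = 116/42 = 2.7619.
Effort = load / MA = 1024 / 2.7619 = 370.76 lbf.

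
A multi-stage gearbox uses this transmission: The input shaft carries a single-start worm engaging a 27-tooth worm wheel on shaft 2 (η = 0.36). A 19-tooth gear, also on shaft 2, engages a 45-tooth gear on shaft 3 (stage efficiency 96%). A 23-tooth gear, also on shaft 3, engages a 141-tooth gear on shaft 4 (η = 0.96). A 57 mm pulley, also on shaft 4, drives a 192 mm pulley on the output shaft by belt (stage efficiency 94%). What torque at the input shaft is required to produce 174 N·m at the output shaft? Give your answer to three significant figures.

Overall ratio R = 27 × 2.3684 × 6.1304 × 3.3684 = 1320.5; overall efficiency η = 0.36 × 0.96 × 0.96 × 0.94 = 0.3119.
Input torque = output torque / (R × η) = 174 / (1320.5 × 0.3119) = 0.42251 N·m.

0.423 N·m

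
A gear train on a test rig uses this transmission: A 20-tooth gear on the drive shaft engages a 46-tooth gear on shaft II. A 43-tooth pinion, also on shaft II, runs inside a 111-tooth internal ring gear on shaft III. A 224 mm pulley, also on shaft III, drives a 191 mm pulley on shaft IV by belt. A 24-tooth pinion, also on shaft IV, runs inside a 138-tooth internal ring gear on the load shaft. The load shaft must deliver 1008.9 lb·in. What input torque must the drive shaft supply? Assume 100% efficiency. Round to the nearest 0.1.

34.7 lb·in

Overall ratio R = 2.3 × 2.5814 × 0.85268 × 5.75 = 29.11.
Input torque = output torque / R = 1008.9 / 29.11 = 34.659 lb·in.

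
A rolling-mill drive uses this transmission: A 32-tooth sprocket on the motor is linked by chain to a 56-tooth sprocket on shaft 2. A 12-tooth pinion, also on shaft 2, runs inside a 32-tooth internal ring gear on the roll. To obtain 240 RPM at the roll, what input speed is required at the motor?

Overall ratio R = 1.75 × 2.6667 = 4.6667.
Required input speed = output speed × R = 240 × 4.6667 = 1120 RPM.

1120 RPM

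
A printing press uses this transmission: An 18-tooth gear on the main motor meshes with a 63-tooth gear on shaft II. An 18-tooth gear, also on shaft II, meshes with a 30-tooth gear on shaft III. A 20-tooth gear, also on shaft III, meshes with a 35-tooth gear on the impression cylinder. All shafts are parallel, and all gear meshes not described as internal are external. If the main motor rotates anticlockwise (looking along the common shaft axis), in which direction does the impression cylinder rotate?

the main motor → shaft II: external mesh, 1 reversal → CW.
shaft II → shaft III: external mesh, 1 reversal → CCW.
shaft III → the impression cylinder: external mesh, 1 reversal → CW.
3 reversals in total — an odd number — so the impression cylinder turns opposite to the main motor.

clockwise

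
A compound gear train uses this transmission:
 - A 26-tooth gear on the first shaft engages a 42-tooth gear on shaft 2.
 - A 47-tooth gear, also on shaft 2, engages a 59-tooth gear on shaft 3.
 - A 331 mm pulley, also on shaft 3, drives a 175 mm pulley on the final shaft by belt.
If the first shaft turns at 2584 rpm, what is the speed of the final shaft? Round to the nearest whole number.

2410 rpm

gear mesh 42/26 = 1.6154 → 2584/1.6154 = 1599.6 rpm
gear mesh 59/47 = 1.2553 → 1599.6/1.2553 = 1274.3 rpm
belt 175/331 = 0.5287 → 1274.3/0.5287 = 2410.2 rpm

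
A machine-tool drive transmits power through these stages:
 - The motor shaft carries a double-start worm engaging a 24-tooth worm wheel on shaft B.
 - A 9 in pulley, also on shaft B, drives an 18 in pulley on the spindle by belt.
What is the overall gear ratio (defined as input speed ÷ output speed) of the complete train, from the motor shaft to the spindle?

24

Each stage contributes driven/driver: worm 24/2 = 12, belt 18/9 = 2.
Overall: 12 × 2 = 24.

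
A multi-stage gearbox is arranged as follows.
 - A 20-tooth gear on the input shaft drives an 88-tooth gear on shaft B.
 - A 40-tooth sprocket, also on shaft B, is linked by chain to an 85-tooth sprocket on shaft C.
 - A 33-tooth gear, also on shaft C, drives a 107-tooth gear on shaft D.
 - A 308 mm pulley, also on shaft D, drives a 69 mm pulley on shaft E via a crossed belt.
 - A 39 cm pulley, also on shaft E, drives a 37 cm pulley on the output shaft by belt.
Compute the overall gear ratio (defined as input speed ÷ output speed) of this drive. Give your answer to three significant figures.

6.44

Each stage contributes driven/driver: gear mesh 88/20 = 4.4, chain 85/40 = 2.125, gear mesh 107/33 = 3.2424, belt 69/308 = 0.22403, belt 37/39 = 0.94872.
Overall: 4.4 × 2.125 × 3.2424 × 0.22403 × 0.94872 = 6.4434.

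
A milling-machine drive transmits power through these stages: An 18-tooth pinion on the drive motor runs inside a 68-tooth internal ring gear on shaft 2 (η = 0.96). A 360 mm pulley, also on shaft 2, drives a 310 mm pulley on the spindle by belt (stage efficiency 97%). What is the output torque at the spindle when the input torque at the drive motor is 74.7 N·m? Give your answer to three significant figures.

internal gear 68/18 = 3.7778 → τ = 74.7·3.7778·0.96 = 270.91 N·m
belt 310/360 = 0.86111 → τ = 270.91·0.86111·0.97 = 226.29 N·m

226 N·m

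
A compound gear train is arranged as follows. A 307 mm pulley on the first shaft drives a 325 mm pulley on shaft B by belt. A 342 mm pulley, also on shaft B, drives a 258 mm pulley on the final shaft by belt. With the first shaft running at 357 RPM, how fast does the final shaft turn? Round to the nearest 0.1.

447.0 RPM

belt 325/307 = 1.0586 → 357/1.0586 = 337.23 RPM
belt 258/342 = 0.75439 → 337.23/0.75439 = 447.02 RPM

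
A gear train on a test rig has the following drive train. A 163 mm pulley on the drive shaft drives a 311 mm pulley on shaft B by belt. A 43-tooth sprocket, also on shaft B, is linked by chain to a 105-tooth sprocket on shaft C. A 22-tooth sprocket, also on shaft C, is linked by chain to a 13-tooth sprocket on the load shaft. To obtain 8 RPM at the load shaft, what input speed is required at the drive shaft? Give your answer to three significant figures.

Overall ratio R = 1.908 × 2.4419 × 0.59091 = 2.7531.
Required input speed = output speed × R = 8 × 2.7531 = 22.024 RPM.

22.0 RPM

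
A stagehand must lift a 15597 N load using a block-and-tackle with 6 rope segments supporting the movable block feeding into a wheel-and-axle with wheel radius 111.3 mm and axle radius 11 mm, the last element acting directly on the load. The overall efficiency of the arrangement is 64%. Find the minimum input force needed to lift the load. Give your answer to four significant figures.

Block-and-tackle MA = number of supporting rope parts = 6.
Wheel-and-axle MA = R/r = 111.3/11 = 10.118.
Combined ideal MA = 6 × 10.118 = 60.709.
Actual MA = 60.709 × 0.64 = 38.854.
Effort = load / actual MA = 15597 / 38.854 = 401.43 N.

401.4 N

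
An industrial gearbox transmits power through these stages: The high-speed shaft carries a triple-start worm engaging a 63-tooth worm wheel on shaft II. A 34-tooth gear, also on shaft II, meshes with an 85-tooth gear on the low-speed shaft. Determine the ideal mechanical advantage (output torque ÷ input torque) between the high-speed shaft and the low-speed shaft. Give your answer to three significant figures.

Each stage contributes driven/driver: worm 63/3 = 21, gear mesh 85/34 = 2.5.
Overall: 21 × 2.5 = 52.5.

52.5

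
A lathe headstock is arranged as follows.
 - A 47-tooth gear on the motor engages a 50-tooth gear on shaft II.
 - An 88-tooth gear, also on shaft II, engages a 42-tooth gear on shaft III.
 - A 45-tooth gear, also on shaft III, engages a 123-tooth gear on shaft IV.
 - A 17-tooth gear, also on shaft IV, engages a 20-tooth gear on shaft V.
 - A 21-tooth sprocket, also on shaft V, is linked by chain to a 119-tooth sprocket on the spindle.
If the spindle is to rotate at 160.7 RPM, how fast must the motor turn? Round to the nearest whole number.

Overall ratio R = 1.0638 × 0.47727 × 2.7333 × 1.1765 × 5.6667 = 9.2521.
Required input speed = output speed × R = 160.7 × 9.2521 = 1486.8 RPM.

1487 RPM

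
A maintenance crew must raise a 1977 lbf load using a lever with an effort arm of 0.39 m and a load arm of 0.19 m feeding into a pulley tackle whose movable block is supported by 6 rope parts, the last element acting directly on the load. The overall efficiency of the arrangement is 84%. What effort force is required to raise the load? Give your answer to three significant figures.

Lever MA = effort arm / load arm = 0.39/0.19 = 2.0526.
Block-and-tackle MA = number of supporting rope parts = 6.
Combined ideal MA = 2.0526 × 6 = 12.316.
Actual MA = 12.316 × 0.84 = 10.345.
Effort = load / actual MA = 1977 / 10.345 = 191.1 lbf.

191 lbf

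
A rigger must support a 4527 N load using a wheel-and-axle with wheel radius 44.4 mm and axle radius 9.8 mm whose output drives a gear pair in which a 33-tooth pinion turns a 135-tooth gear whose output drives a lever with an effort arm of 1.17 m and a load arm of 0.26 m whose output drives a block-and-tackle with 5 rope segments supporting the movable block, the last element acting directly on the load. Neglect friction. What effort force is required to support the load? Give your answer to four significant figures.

Wheel-and-axle MA = R/r = 44.4/9.8 = 4.5306.
Gear pair MA = 135/33 = 4.0909.
Lever MA = effort arm / load arm = 1.17/0.26 = 4.5.
Block-and-tackle MA = number of supporting rope parts = 5.
Combined ideal MA = 4.5306 × 4.0909 × 4.5 × 5 = 417.02.
Effort = load / MA = 4527 / 417.02 = 10.856 N.

10.86 N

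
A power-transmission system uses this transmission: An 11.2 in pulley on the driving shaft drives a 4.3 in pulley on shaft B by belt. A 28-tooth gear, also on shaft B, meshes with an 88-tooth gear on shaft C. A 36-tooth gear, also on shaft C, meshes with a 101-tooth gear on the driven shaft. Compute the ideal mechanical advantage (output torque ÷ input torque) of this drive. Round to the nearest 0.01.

Each stage contributes driven/driver: belt 4.3/11.2 = 0.38393, gear mesh 88/28 = 3.1429, gear mesh 101/36 = 2.8056.
Overall: 0.38393 × 3.1429 × 2.8056 = 3.3853.

3.39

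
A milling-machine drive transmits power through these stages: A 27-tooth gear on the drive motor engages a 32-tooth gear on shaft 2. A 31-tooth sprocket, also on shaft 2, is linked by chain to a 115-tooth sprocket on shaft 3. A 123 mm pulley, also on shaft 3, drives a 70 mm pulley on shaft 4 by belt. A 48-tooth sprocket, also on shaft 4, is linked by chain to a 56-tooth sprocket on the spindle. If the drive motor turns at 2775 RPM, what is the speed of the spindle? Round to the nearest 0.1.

950.6 RPM

gear mesh 32/27 = 1.1852 → 2775/1.1852 = 2341.4 RPM
chain 115/31 = 3.7097 → 2341.4/3.7097 = 631.16 RPM
belt 70/123 = 0.56911 → 631.16/0.56911 = 1109 RPM
chain 56/48 = 1.1667 → 1109/1.1667 = 950.61 RPM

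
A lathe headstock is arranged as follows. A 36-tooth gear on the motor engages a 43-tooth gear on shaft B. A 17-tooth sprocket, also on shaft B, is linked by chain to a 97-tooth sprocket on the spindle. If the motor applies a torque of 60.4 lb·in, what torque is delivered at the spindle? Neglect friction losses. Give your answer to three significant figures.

412 lb·in

gear mesh 43/36 = 1.1944 → τ = 60.4·1.1944 = 72.144 lb·in
chain 97/17 = 5.7059 → τ = 72.144·5.7059 = 411.65 lb·in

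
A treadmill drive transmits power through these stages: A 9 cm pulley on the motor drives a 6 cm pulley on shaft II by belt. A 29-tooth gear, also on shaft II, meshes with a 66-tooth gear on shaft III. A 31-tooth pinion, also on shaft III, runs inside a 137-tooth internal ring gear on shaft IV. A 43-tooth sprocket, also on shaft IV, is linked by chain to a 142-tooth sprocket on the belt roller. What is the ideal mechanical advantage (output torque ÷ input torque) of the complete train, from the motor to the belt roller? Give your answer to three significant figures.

22.1

Each stage contributes driven/driver: belt 6/9 = 0.66667, gear mesh 66/29 = 2.2759, internal gear 137/31 = 4.4194, chain 142/43 = 3.3023.
Overall: 0.66667 × 2.2759 × 4.4194 × 3.3023 = 22.143.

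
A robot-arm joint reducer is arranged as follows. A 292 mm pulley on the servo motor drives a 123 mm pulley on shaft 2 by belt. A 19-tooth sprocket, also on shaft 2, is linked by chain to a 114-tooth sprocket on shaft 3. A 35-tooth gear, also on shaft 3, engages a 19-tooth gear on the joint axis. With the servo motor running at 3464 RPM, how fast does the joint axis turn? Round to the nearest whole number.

Belt: ratio = 123/292 = 0.42123, so shaft 2 turns at 3464 / 0.42123 = 8223.5 RPM.
Chain: ratio = 114/19 = 6, so shaft 3 turns at 8223.5 / 6 = 1370.6 RPM.
Gear mesh: ratio = 19/35 = 0.54286, so the joint axis turns at 1370.6 / 0.54286 = 2524.8 RPM.

2525 RPM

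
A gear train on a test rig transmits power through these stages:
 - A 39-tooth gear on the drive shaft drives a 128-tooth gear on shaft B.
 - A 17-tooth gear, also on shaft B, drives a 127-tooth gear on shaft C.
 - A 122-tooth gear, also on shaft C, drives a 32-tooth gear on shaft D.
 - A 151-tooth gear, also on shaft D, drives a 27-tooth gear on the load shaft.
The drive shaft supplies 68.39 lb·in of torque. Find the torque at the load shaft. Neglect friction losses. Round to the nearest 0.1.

78.6 lb·in

gear mesh 128/39 = 3.2821 → τ = 68.39·3.2821 = 224.46 lb·in
gear mesh 127/17 = 7.4706 → τ = 224.46·7.4706 = 1676.8 lb·in
gear mesh 32/122 = 0.2623 → τ = 1676.8·0.2623 = 439.83 lb·in
gear mesh 27/151 = 0.17881 → τ = 439.83·0.17881 = 78.645 lb·in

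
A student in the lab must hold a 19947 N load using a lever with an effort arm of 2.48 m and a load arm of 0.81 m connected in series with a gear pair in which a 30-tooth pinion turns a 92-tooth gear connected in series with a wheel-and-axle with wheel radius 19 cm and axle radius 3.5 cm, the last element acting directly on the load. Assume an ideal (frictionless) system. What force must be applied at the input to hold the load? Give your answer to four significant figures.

Lever MA = effort arm / load arm = 2.48/0.81 = 3.0617.
Gear pair MA = 92/30 = 3.0667.
Wheel-and-axle MA = R/r = 19/3.5 = 5.4286.
Combined ideal MA = 3.0617 × 3.0667 × 5.4286 = 50.97.
Effort = load / MA = 19947 / 50.97 = 391.34 N.

391.3 N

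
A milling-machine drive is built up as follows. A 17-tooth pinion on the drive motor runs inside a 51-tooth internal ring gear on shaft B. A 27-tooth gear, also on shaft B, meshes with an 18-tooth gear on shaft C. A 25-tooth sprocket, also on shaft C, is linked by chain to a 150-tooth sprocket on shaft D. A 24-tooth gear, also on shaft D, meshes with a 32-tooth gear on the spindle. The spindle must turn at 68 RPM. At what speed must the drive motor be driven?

Overall ratio R = 3 × 0.66667 × 6 × 1.3333 = 16.
Required input speed = output speed × R = 68 × 16 = 1088 RPM.

1088 RPM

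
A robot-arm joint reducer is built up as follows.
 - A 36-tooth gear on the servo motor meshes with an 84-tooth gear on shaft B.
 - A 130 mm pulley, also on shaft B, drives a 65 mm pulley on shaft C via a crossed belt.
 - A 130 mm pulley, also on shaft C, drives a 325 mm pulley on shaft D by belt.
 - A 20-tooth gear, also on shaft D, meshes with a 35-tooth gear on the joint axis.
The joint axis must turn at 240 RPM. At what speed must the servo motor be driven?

Overall ratio R = 2.3333 × 0.5 × 2.5 × 1.75 = 5.1042.
Required input speed = output speed × R = 240 × 5.1042 = 1225 RPM.

1225 RPM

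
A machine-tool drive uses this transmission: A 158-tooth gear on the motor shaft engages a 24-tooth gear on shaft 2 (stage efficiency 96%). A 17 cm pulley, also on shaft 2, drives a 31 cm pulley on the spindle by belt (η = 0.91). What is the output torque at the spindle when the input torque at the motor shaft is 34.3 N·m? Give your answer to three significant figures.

After the gear mesh (24/158): 34.3 × 0.1519 × 0.96 = 5.0017 N·m
After the belt (31/17): 5.0017 × 1.8235 × 0.91 = 8.2999 N·m

8.30 N·m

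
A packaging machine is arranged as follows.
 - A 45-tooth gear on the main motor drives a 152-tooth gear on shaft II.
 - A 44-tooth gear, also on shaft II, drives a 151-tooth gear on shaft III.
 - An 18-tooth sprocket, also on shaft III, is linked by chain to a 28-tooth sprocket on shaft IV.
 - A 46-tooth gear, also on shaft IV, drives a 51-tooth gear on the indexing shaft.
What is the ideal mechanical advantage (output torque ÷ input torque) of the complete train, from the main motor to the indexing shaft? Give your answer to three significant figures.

Each stage contributes driven/driver: gear mesh 152/45 = 3.3778, gear mesh 151/44 = 3.4318, chain 28/18 = 1.5556, gear mesh 51/46 = 1.1087.
Overall: 3.3778 × 3.4318 × 1.5556 × 1.1087 = 19.992.

20.0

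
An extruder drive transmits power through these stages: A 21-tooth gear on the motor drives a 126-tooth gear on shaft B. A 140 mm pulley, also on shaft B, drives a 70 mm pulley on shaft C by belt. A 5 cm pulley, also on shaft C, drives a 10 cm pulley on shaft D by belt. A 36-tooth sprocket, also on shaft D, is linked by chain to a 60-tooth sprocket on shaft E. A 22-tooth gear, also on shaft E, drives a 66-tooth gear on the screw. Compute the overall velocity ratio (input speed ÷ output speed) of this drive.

30

Each stage contributes driven/driver: gear mesh 126/21 = 6, belt 70/140 = 0.5, belt 10/5 = 2, chain 60/36 = 1.6667, gear mesh 66/22 = 3.
Overall: 6 × 0.5 × 2 × 1.6667 × 3 = 30.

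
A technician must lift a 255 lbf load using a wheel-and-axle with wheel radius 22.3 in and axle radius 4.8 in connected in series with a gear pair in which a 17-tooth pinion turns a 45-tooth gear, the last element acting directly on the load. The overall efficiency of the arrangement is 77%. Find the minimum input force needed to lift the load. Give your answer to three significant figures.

Wheel-and-axle MA = R/r = 22.3/4.8 = 4.6458.
Gear pair MA = 45/17 = 2.6471.
Combined ideal MA = 4.6458 × 2.6471 = 12.298.
Actual MA = 12.298 × 0.77 = 9.4693.
Effort = load / actual MA = 255 / 9.4693 = 26.929 lbf.

26.9 lbf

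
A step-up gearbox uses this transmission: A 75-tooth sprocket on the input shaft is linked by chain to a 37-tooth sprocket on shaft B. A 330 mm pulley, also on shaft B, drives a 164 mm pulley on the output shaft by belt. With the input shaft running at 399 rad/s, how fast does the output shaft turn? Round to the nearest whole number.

chain 37/75 = 0.49333 → 399/0.49333 = 808.78 rad/s
belt 164/330 = 0.49697 → 808.78/0.49697 = 1627.4 rad/s

1627 rad/s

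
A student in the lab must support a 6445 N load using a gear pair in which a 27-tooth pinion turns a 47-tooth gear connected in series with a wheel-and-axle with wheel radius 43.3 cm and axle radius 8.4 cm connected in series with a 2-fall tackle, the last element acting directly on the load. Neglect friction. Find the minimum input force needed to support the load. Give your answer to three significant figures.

Gear pair MA = 47/27 = 1.7407.
Wheel-and-axle MA = R/r = 43.3/8.4 = 5.1548.
Block-and-tackle MA = number of supporting rope parts = 2.
Combined ideal MA = 1.7407 × 5.1548 × 2 = 17.946.
Effort = load / MA = 6445 / 17.946 = 359.13 N.

359 N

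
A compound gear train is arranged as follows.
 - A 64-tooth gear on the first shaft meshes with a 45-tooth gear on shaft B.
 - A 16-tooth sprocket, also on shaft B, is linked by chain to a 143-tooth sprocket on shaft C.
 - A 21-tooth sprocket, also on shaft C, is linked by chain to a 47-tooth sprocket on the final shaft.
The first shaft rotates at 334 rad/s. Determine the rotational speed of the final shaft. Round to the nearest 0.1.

gear mesh 45/64 = 0.70312 → 334/0.70312 = 475.02 rad/s
chain 143/16 = 8.9375 → 475.02/8.9375 = 53.149 rad/s
chain 47/21 = 2.2381 → 53.149/2.2381 = 23.748 rad/s

23.7 rad/s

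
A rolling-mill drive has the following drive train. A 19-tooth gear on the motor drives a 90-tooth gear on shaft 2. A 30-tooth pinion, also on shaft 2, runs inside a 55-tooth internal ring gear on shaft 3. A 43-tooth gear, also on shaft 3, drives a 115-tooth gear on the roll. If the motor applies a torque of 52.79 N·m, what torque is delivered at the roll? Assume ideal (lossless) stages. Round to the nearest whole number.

1226 N·m

After the gear mesh (90/19): 52.79 × 4.7368 = 250.06 N·m
After the internal gear (55/30): 250.06 × 1.8333 = 458.44 N·m
After the gear mesh (115/43): 458.44 × 2.6744 = 1226.1 N·m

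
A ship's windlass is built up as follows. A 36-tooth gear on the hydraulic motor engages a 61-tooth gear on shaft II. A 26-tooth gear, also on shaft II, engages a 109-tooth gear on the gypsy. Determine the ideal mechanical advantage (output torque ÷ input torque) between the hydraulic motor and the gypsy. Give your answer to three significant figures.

Each stage contributes driven/driver: gear mesh 61/36 = 1.6944, gear mesh 109/26 = 4.1923.
Overall: 1.6944 × 4.1923 = 7.1036.

7.10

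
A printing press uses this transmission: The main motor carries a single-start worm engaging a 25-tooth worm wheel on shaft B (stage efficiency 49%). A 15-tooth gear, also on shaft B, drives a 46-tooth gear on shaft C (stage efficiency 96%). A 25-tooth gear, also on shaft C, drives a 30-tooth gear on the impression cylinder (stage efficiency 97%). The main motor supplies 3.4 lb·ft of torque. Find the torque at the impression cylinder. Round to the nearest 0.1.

After the worm (25/1): 3.4 × 25 × 0.49 = 41.65 lb·ft
After the gear mesh (46/15): 41.65 × 3.0667 × 0.96 = 122.62 lb·ft
After the gear mesh (30/25): 122.62 × 1.2 × 0.97 = 142.73 lb·ft

142.7 lb·ft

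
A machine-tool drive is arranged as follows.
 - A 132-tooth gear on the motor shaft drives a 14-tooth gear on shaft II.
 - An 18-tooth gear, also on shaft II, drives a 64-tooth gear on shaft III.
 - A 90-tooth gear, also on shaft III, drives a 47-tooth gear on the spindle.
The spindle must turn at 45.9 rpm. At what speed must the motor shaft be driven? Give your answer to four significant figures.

9.039 rpm

Overall ratio R = 0.10606 × 3.5556 × 0.52222 = 0.19693.
Required input speed = output speed × R = 45.9 × 0.19693 = 9.0392 rpm.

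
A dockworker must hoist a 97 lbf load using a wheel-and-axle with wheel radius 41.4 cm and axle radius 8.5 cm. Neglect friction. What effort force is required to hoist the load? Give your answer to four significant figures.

19.92 lbf

Wheel-and-axle MA = R/r = 41.4/8.5 = 4.8706.
Effort = load / MA = 97 / 4.8706 = 19.915 lbf.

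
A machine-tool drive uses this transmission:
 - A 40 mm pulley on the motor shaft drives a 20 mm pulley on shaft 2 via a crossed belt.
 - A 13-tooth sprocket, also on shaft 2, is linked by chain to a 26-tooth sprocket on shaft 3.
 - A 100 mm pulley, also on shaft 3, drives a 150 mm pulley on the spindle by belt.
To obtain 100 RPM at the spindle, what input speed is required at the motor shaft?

Overall ratio R = 0.5 × 2 × 1.5 = 1.5.
Required input speed = output speed × R = 100 × 1.5 = 150 RPM.

150 RPM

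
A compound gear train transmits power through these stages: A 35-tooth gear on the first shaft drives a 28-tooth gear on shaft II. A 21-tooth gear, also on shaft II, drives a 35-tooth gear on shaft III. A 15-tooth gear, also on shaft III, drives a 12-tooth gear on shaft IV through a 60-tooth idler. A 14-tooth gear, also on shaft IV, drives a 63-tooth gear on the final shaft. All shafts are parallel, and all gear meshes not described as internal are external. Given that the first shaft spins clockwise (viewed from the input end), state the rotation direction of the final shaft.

the first shaft → shaft II: external mesh, 1 reversal → CCW.
shaft II → shaft III: external mesh, 1 reversal → CW.
shaft III → shaft IV: driver → idler → driven is 2 external meshes, 2 reversals → CW.
shaft IV → the final shaft: external mesh, 1 reversal → CCW.
5 reversals in total — an odd number — so the final shaft turns opposite to the first shaft.

counterclockwise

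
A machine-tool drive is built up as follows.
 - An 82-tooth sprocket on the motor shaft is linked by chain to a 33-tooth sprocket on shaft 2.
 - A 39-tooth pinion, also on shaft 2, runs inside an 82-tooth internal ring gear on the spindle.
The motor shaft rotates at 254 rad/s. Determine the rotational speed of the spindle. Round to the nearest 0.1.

300.2 rad/s

Chain: ratio = 33/82 = 0.40244, so shaft 2 turns at 254 / 0.40244 = 631.15 rad/s.
Internal gear: ratio = 82/39 = 2.1026, so the spindle turns at 631.15 / 2.1026 = 300.18 rad/s.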